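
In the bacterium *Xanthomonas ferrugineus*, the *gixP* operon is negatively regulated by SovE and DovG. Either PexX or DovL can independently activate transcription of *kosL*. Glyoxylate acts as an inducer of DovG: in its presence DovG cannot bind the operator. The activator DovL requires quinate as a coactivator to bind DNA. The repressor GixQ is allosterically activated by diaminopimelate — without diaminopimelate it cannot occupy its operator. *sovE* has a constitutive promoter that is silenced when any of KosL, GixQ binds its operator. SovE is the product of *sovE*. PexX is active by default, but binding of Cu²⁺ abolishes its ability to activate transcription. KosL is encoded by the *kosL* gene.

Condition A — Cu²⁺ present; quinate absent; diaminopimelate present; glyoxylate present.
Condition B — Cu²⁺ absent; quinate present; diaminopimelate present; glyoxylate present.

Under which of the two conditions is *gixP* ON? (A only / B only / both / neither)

Condition A:
Cu²⁺ is present, so PexX is inactive.
Quinate is absent, so DovL is inactive.
No activator is available at the *kosL* promoter, so *kosL* is not transcribed.
So KosL is not produced.
Diaminopimelate is present, so GixQ is active.
With repressor GixQ bound, *sovE* is not transcribed.
So SovE is not produced.
Glyoxylate is present, so DovG is inactive.
With no repressor bound, *gixP* is transcribed.
→ *gixP* is ON in A.
Condition B:
Cu²⁺ is absent, so PexX is active.
Quinate is present, so DovL is active.
Activator PexX is present, so *kosL* is transcribed.
So KosL is produced and active.
Diaminopimelate is present, so GixQ is active.
With repressor KosL bound, *sovE* is not transcribed.
So SovE is not produced.
Glyoxylate is present, so DovG is inactive.
With no repressor bound, *gixP* is transcribed.
→ *gixP* is ON in B.

both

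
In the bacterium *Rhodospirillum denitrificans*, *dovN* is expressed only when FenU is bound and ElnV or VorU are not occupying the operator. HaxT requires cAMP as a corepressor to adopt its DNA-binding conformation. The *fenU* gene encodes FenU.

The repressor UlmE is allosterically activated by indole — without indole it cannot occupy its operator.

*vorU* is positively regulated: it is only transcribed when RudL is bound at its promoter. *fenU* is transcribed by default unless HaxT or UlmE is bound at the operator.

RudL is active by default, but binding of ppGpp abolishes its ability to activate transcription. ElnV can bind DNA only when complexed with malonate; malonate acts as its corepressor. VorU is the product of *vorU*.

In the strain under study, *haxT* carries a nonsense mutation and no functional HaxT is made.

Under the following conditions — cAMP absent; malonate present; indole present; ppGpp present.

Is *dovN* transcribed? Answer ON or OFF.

HaxT is non-functional in this strain, so it has no effect.
Indole is present, so UlmE is active.
With repressor UlmE bound, *fenU* is not transcribed.
So FenU is not produced.
Malonate is present, so ElnV is active.
ppGpp is present, so RudL is inactive.
Required activator RudL is absent, so *vorU* is not transcribed.
So VorU is not produced.
With repressor ElnV bound, *dovN* is not transcribed.

OFF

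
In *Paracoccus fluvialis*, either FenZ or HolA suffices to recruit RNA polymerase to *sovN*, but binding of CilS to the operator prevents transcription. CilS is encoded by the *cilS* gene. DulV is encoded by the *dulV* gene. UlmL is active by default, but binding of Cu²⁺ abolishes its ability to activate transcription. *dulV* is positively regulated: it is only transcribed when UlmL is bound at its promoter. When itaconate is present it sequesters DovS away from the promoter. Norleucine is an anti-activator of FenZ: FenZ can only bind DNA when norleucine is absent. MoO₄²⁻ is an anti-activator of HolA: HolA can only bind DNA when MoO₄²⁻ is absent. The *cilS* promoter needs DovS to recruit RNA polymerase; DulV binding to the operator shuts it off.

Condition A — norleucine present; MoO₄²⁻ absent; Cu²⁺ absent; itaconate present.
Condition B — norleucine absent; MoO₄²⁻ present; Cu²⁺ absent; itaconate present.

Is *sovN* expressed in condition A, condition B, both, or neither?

both

Condition A:
Norleucine is present, so FenZ is inactive.
MoO₄²⁻ is absent, so HolA is active.
Cu²⁺ is absent, so UlmL is active.
No repressor is bound and UlmL is active, so *dulV* is transcribed.
So DulV is produced and active.
Itaconate is present, so DovS is inactive.
With repressor DulV bound, *cilS* is not transcribed.
So CilS is not produced.
Activator HolA is present, so *sovN* is transcribed.
→ *sovN* is ON in A.
Condition B:
Norleucine is absent, so FenZ is active.
MoO₄²⁻ is present, so HolA is inactive.
Cu²⁺ is absent, so UlmL is active.
No repressor is bound and UlmL is active, so *dulV* is transcribed.
So DulV is produced and active.
Itaconate is present, so DovS is inactive.
With repressor DulV bound, *cilS* is not transcribed.
So CilS is not produced.
Activator FenZ is present, so *sovN* is transcribed.
→ *sovN* is ON in B.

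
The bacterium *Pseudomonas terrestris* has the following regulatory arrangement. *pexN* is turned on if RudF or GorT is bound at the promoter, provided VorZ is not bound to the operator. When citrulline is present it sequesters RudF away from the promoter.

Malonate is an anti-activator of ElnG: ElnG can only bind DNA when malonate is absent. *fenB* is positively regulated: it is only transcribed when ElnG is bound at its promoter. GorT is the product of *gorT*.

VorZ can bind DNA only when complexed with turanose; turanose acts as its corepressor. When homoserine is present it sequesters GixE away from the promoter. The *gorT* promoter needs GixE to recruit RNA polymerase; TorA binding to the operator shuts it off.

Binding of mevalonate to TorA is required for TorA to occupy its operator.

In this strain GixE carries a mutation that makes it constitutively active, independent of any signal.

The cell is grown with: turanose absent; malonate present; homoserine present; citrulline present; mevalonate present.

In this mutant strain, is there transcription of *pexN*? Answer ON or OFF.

Citrulline is present, so RudF is inactive.
GixE is constitutively active in this strain.
Mevalonate is present, so TorA is active.
With repressor TorA bound, *gorT* is not transcribed.
So GorT is not produced.
Turanose is absent, so VorZ is inactive.
No activator is available at the *pexN* promoter, so *pexN* is not transcribed.

OFF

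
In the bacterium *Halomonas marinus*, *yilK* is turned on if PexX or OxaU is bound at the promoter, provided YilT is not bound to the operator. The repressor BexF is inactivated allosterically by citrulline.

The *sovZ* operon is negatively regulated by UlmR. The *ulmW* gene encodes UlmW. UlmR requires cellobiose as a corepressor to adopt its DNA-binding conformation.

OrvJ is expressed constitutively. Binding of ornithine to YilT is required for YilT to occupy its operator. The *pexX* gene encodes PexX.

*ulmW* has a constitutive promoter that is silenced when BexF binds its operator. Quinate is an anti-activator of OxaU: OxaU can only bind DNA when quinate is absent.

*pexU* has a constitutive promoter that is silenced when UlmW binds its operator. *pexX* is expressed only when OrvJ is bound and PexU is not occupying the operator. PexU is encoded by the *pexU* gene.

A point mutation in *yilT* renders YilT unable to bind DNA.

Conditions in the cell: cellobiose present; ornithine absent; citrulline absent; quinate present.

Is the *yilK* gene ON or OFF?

OrvJ is produced constitutively and is active.
Citrulline is absent, so BexF is active.
With repressor BexF bound, *ulmW* is not transcribed.
So UlmW is not produced.
With no repressor bound, *pexU* is transcribed.
So PexU is produced and active.
With repressor PexU bound, *pexX* is not transcribed.
So PexX is not produced.
YilT is non-functional in this strain, so it has no effect.
Quinate is present, so OxaU is inactive.
No activator is available at the *yilK* promoter, so *yilK* is not transcribed.

OFF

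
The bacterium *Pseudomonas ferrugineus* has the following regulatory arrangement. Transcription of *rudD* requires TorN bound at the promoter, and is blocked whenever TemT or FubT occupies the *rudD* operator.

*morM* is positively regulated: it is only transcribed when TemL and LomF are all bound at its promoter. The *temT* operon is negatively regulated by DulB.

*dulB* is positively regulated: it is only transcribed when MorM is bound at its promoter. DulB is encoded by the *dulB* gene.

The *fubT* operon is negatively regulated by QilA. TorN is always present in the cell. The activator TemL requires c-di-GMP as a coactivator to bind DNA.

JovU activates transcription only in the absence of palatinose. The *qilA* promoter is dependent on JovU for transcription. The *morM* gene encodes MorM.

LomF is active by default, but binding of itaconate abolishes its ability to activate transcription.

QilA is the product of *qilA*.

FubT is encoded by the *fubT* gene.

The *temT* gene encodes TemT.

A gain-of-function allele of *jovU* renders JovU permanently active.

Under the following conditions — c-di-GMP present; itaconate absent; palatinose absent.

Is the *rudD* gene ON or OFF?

ON

TorN is produced constitutively and is active.
c-di-GMP is present, so TemL is active.
Itaconate is absent, so LomF is active.
No repressor is bound and TemL and LomF are active, so *morM* is transcribed.
So MorM is produced and active.
No repressor is bound and MorM is active, so *dulB* is transcribed.
So DulB is produced and active.
With repressor DulB bound, *temT* is not transcribed.
So TemT is not produced.
JovU is constitutively active in this strain.
No repressor is bound and JovU is active, so *qilA* is transcribed.
So QilA is produced and active.
With repressor QilA bound, *fubT* is not transcribed.
So FubT is not produced.
No repressor is bound and TorN is active, so *rudD* is transcribed.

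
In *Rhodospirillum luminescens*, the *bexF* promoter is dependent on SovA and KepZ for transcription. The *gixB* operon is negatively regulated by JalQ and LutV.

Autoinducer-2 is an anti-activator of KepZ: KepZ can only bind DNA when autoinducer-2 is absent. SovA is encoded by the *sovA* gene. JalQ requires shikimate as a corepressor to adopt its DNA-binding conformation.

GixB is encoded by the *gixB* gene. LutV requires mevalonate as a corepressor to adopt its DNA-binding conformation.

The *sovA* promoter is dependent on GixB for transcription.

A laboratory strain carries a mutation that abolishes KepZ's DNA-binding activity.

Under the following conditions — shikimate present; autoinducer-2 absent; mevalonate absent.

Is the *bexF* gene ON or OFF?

Shikimate is present, so JalQ is active.
Mevalonate is absent, so LutV is inactive.
With repressor JalQ bound, *gixB* is not transcribed.
So GixB is not produced.
Required activator GixB is absent, so *sovA* is not transcribed.
So SovA is not produced.
KepZ is non-functional in this strain, so it has no effect.
Required activator SovA is absent, so *bexF* is not transcribed.

OFF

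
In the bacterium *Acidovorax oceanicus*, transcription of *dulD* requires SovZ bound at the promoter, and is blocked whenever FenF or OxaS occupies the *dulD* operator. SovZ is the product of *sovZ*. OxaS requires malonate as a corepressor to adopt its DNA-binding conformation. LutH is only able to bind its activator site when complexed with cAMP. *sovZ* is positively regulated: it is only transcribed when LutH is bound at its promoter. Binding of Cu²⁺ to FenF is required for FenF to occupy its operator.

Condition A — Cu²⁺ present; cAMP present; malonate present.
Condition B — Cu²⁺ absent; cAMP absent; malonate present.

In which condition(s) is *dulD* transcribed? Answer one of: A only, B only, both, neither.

Condition A:
Cu²⁺ is present, so FenF is active.
cAMP is present, so LutH is active.
No repressor is bound and LutH is active, so *sovZ* is transcribed.
So SovZ is produced and active.
Malonate is present, so OxaS is active.
With repressor FenF bound, *dulD* is not transcribed.
→ *dulD* is OFF in A.
Condition B:
Cu²⁺ is absent, so FenF is inactive.
cAMP is absent, so LutH is inactive.
Required activator LutH is absent, so *sovZ* is not transcribed.
So SovZ is not produced.
Malonate is present, so OxaS is active.
With repressor OxaS bound, *dulD* is not transcribed.
→ *dulD* is OFF in B.

neither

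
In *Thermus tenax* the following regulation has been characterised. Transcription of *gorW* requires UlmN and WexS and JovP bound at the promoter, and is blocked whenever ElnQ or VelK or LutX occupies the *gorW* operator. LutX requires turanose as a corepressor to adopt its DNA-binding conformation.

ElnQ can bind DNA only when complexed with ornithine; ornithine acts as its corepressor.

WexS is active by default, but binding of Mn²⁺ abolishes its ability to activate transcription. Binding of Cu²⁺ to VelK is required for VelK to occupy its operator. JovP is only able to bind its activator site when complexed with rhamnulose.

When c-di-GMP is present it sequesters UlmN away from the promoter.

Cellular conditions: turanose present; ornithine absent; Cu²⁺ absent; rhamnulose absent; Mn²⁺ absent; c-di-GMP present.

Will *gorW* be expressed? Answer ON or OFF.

OFF

c-di-GMP is present, so UlmN is inactive.
Ornithine is absent, so ElnQ is inactive.
Cu²⁺ is absent, so VelK is inactive.
Turanose is present, so LutX is active.
Mn²⁺ is absent, so WexS is active.
Rhamnulose is absent, so JovP is inactive.
With repressor LutX bound, *gorW* is not transcribed.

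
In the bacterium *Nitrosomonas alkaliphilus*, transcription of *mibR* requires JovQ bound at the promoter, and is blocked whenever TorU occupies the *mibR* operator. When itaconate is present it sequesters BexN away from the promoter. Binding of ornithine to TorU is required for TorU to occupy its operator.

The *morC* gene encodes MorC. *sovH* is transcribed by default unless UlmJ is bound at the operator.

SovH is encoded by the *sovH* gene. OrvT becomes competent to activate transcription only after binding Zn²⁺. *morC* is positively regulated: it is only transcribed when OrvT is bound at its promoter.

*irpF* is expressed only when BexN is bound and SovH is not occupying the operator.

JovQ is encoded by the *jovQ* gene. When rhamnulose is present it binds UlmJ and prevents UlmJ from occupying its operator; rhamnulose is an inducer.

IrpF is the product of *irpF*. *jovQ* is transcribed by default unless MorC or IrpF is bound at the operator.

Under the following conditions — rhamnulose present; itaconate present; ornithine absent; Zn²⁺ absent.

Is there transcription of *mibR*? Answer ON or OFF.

Zn²⁺ is absent, so OrvT is inactive.
Required activator OrvT is absent, so *morC* is not transcribed.
So MorC is not produced.
Itaconate is present, so BexN is inactive.
Rhamnulose is present, so UlmJ is inactive.
With no repressor bound, *sovH* is transcribed.
So SovH is produced and active.
With repressor SovH bound, *irpF* is not transcribed.
So IrpF is not produced.
With no repressor bound, *jovQ* is transcribed.
So JovQ is produced and active.
Ornithine is absent, so TorU is inactive.
No repressor is bound and JovQ is active, so *mibR* is transcribed.

ON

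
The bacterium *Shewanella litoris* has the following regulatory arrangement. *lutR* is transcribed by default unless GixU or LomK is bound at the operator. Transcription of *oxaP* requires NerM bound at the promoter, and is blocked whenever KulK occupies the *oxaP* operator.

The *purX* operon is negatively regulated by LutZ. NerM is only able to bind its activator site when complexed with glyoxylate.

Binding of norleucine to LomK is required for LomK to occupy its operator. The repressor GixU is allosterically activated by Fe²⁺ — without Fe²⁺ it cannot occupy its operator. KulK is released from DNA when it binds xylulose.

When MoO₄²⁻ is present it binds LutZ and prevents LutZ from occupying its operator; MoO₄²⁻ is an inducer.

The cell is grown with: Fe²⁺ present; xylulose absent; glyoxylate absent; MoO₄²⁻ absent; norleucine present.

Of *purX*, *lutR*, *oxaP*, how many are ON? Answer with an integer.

0

MoO₄²⁻ is absent, so LutZ is active.
With repressor LutZ bound, *purX* is not transcribed.
→ *purX* is OFF.
Fe²⁺ is present, so GixU is active.
Norleucine is present, so LomK is active.
With repressor GixU bound, *lutR* is not transcribed.
→ *lutR* is OFF.
Xylulose is absent, so KulK is active.
Glyoxylate is absent, so NerM is inactive.
With repressor KulK bound, *oxaP* is not transcribed.
→ *oxaP* is OFF.
0 of the 3 genes are transcribed.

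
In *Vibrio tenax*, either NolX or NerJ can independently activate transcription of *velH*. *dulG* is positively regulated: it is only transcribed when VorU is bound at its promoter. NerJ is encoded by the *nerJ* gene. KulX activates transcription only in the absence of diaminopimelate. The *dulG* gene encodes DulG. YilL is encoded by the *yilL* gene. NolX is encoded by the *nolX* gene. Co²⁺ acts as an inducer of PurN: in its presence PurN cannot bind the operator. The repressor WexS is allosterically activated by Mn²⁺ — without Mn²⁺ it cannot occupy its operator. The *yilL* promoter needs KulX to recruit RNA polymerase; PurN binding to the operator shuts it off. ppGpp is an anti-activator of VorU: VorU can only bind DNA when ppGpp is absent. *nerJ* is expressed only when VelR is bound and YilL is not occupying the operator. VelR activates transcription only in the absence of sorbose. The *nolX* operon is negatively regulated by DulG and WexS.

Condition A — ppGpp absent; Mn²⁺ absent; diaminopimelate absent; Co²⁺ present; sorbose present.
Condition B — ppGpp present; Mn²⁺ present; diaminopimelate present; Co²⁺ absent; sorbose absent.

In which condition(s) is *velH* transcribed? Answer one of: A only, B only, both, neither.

B only

Condition A:
ppGpp is absent, so VorU is active.
No repressor is bound and VorU is active, so *dulG* is transcribed.
So DulG is produced and active.
Mn²⁺ is absent, so WexS is inactive.
With repressor DulG bound, *nolX* is not transcribed.
So NolX is not produced.
Diaminopimelate is absent, so KulX is active.
Co²⁺ is present, so PurN is inactive.
No repressor is bound and KulX is active, so *yilL* is transcribed.
So YilL is produced and active.
Sorbose is present, so VelR is inactive.
With repressor YilL bound, *nerJ* is not transcribed.
So NerJ is not produced.
No activator is available at the *velH* promoter, so *velH* is not transcribed.
→ *velH* is OFF in A.
Condition B:
ppGpp is present, so VorU is inactive.
Required activator VorU is absent, so *dulG* is not transcribed.
So DulG is not produced.
Mn²⁺ is present, so WexS is active.
With repressor WexS bound, *nolX* is not transcribed.
So NolX is not produced.
Diaminopimelate is present, so KulX is inactive.
Co²⁺ is absent, so PurN is active.
With repressor PurN bound, *yilL* is not transcribed.
So YilL is not produced.
Sorbose is absent, so VelR is active.
No repressor is bound and VelR is active, so *nerJ* is transcribed.
So NerJ is produced and active.
Activator NerJ is present, so *velH* is transcribed.
→ *velH* is ON in B.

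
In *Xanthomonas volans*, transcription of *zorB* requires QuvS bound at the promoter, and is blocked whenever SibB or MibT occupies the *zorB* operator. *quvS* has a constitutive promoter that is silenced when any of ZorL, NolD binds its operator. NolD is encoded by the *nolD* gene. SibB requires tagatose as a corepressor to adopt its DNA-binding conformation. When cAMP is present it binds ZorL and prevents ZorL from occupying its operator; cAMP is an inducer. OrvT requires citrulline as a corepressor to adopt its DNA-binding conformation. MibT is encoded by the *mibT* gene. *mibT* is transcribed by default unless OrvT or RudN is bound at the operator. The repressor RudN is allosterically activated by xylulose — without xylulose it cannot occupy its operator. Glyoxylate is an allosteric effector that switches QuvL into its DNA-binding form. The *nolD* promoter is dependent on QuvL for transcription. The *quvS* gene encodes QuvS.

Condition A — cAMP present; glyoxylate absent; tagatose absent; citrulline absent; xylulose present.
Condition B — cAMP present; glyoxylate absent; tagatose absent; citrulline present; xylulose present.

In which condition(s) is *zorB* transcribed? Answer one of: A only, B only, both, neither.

Condition A:
cAMP is present, so ZorL is inactive.
Glyoxylate is absent, so QuvL is inactive.
Required activator QuvL is absent, so *nolD* is not transcribed.
So NolD is not produced.
With no repressor bound, *quvS* is transcribed.
So QuvS is produced and active.
Tagatose is absent, so SibB is inactive.
Citrulline is absent, so OrvT is inactive.
Xylulose is present, so RudN is active.
With repressor RudN bound, *mibT* is not transcribed.
So MibT is not produced.
No repressor is bound and QuvS is active, so *zorB* is transcribed.
→ *zorB* is ON in A.
Condition B:
cAMP is present, so ZorL is inactive.
Glyoxylate is absent, so QuvL is inactive.
Required activator QuvL is absent, so *nolD* is not transcribed.
So NolD is not produced.
With no repressor bound, *quvS* is transcribed.
So QuvS is produced and active.
Tagatose is absent, so SibB is inactive.
Citrulline is present, so OrvT is active.
Xylulose is present, so RudN is active.
With repressor OrvT bound, *mibT* is not transcribed.
So MibT is not produced.
No repressor is bound and QuvS is active, so *zorB* is transcribed.
→ *zorB* is ON in B.

both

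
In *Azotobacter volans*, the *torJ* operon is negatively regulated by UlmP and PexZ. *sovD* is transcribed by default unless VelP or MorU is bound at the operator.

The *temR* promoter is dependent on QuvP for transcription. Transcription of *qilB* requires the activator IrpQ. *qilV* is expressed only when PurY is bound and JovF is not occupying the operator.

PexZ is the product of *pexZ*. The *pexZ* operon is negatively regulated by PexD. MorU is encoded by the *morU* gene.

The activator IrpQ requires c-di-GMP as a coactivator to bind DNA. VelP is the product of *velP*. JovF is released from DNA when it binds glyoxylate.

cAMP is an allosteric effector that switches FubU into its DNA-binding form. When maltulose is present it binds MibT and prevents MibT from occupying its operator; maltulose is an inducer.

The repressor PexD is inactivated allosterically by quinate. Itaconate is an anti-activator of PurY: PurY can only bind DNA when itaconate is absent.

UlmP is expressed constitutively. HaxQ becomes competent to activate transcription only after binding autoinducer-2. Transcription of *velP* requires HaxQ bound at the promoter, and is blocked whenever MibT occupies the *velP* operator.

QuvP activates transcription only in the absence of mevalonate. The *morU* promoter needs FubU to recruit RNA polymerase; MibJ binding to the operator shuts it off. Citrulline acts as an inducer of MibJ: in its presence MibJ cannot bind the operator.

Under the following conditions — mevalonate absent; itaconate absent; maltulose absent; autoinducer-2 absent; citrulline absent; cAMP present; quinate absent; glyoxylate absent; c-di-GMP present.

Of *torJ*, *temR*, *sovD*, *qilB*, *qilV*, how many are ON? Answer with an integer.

3

UlmP is produced constitutively and is active.
Quinate is absent, so PexD is active.
With repressor PexD bound, *pexZ* is not transcribed.
So PexZ is not produced.
With repressor UlmP bound, *torJ* is not transcribed.
→ *torJ* is OFF.
Mevalonate is absent, so QuvP is active.
No repressor is bound and QuvP is active, so *temR* is transcribed.
→ *temR* is ON.
Autoinducer-2 is absent, so HaxQ is inactive.
Maltulose is absent, so MibT is active.
With repressor MibT bound, *velP* is not transcribed.
So VelP is not produced.
cAMP is present, so FubU is active.
Citrulline is absent, so MibJ is active.
With repressor MibJ bound, *morU* is not transcribed.
So MorU is not produced.
With no repressor bound, *sovD* is transcribed.
→ *sovD* is ON.
c-di-GMP is present, so IrpQ is active.
No repressor is bound and IrpQ is active, so *qilB* is transcribed.
→ *qilB* is ON.
Itaconate is absent, so PurY is active.
Glyoxylate is absent, so JovF is active.
With repressor JovF bound, *qilV* is not transcribed.
→ *qilV* is OFF.
3 of the 5 genes are transcribed.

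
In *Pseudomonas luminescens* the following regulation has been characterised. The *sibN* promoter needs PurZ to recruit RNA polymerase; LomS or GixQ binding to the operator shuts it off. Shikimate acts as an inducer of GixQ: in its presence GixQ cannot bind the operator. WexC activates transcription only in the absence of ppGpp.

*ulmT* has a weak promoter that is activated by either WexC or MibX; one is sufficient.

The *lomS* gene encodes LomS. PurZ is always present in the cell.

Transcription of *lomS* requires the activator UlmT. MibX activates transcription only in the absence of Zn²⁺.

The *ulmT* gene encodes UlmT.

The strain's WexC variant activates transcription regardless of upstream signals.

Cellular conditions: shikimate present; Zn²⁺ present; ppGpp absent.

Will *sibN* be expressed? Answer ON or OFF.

WexC is constitutively active in this strain.
Zn²⁺ is present, so MibX is inactive.
Activator WexC is present, so *ulmT* is transcribed.
So UlmT is produced and active.
No repressor is bound and UlmT is active, so *lomS* is transcribed.
So LomS is produced and active.
PurZ is produced constitutively and is active.
Shikimate is present, so GixQ is inactive.
With repressor LomS bound, *sibN* is not transcribed.

OFF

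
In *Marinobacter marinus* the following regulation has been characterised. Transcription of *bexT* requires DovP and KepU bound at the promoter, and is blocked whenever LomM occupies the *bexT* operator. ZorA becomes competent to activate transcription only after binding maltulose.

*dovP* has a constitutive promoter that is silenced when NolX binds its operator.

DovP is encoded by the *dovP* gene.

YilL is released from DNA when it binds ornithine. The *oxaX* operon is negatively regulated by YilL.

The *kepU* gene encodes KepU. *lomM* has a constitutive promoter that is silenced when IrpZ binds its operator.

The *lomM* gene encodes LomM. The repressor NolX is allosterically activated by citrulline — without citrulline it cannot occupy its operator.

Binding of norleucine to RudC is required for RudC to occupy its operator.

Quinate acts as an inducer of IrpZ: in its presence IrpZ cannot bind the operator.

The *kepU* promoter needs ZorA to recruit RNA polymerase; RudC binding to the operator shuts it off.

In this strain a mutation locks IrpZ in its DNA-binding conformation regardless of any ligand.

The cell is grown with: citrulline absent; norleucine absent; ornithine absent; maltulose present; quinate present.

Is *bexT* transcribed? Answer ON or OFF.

ON

Citrulline is absent, so NolX is inactive.
With no repressor bound, *dovP* is transcribed.
So DovP is produced and active.
Norleucine is absent, so RudC is inactive.
Maltulose is present, so ZorA is active.
No repressor is bound and ZorA is active, so *kepU* is transcribed.
So KepU is produced and active.
IrpZ is constitutively active in this strain.
With repressor IrpZ bound, *lomM* is not transcribed.
So LomM is not produced.
No repressor is bound and DovP and KepU are active, so *bexT* is transcribed.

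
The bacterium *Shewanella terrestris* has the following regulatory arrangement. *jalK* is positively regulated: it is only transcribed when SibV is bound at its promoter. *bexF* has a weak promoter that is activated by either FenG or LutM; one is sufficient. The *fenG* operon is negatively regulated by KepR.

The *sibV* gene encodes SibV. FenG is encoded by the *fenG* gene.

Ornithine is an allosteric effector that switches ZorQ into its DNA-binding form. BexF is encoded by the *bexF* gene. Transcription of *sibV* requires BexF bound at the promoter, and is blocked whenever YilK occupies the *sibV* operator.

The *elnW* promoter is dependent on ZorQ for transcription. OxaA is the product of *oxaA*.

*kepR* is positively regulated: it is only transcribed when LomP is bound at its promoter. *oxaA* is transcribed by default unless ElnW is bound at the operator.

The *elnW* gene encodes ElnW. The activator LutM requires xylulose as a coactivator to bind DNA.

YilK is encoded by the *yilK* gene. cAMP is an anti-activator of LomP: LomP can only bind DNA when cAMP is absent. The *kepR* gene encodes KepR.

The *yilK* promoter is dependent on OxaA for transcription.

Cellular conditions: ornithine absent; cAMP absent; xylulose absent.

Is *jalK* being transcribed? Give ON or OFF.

Ornithine is absent, so ZorQ is inactive.
Required activator ZorQ is absent, so *elnW* is not transcribed.
So ElnW is not produced.
With no repressor bound, *oxaA* is transcribed.
So OxaA is produced and active.
No repressor is bound and OxaA is active, so *yilK* is transcribed.
So YilK is produced and active.
cAMP is absent, so LomP is active.
No repressor is bound and LomP is active, so *kepR* is transcribed.
So KepR is produced and active.
With repressor KepR bound, *fenG* is not transcribed.
So FenG is not produced.
Xylulose is absent, so LutM is inactive.
No activator is available at the *bexF* promoter, so *bexF* is not transcribed.
So BexF is not produced.
With repressor YilK bound, *sibV* is not transcribed.
So SibV is not produced.
Required activator SibV is absent, so *jalK* is not transcribed.

OFF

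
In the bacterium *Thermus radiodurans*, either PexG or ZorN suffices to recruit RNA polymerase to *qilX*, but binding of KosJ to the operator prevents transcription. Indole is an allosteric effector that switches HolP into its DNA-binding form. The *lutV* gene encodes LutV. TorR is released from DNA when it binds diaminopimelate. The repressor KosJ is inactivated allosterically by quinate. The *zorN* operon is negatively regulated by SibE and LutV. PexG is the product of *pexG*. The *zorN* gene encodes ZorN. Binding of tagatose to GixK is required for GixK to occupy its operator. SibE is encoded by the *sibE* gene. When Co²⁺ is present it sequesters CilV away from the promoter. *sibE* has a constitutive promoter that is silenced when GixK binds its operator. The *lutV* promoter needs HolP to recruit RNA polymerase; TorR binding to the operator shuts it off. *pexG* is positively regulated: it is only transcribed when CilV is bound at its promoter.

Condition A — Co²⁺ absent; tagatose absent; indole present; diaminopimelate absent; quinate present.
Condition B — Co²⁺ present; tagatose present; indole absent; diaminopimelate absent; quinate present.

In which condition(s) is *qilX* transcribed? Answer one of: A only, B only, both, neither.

Condition A:
Co²⁺ is absent, so CilV is active.
No repressor is bound and CilV is active, so *pexG* is transcribed.
So PexG is produced and active.
Tagatose is absent, so GixK is inactive.
With no repressor bound, *sibE* is transcribed.
So SibE is produced and active.
Indole is present, so HolP is active.
Diaminopimelate is absent, so TorR is active.
With repressor TorR bound, *lutV* is not transcribed.
So LutV is not produced.
With repressor SibE bound, *zorN* is not transcribed.
So ZorN is not produced.
Quinate is present, so KosJ is inactive.
Activator PexG is present, so *qilX* is transcribed.
→ *qilX* is ON in A.
Condition B:
Co²⁺ is present, so CilV is inactive.
Required activator CilV is absent, so *pexG* is not transcribed.
So PexG is not produced.
Tagatose is present, so GixK is active.
With repressor GixK bound, *sibE* is not transcribed.
So SibE is not produced.
Indole is absent, so HolP is inactive.
Diaminopimelate is absent, so TorR is active.
With repressor TorR bound, *lutV* is not transcribed.
So LutV is not produced.
With no repressor bound, *zorN* is transcribed.
So ZorN is produced and active.
Quinate is present, so KosJ is inactive.
Activator ZorN is present, so *qilX* is transcribed.
→ *qilX* is ON in B.

both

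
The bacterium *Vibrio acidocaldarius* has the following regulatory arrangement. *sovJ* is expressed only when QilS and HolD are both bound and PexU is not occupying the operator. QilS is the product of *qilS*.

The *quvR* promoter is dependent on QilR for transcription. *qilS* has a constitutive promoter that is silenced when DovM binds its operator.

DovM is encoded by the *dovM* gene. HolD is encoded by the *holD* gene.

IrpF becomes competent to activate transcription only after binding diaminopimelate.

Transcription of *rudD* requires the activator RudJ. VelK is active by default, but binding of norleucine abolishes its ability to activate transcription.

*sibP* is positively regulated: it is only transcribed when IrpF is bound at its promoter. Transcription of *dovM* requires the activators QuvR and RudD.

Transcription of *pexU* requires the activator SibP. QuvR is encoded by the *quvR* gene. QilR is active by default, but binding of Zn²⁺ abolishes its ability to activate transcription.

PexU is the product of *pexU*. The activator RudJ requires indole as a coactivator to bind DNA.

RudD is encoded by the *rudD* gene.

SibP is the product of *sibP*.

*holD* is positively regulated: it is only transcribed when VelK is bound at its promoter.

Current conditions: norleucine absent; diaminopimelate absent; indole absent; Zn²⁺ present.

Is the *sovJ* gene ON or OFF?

ON

Zn²⁺ is present, so QilR is inactive.
Required activator QilR is absent, so *quvR* is not transcribed.
So QuvR is not produced.
Indole is absent, so RudJ is inactive.
Required activator RudJ is absent, so *rudD* is not transcribed.
So RudD is not produced.
Required activator QuvR is absent, so *dovM* is not transcribed.
So DovM is not produced.
With no repressor bound, *qilS* is transcribed.
So QilS is produced and active.
Diaminopimelate is absent, so IrpF is inactive.
Required activator IrpF is absent, so *sibP* is not transcribed.
So SibP is not produced.
Required activator SibP is absent, so *pexU* is not transcribed.
So PexU is not produced.
Norleucine is absent, so VelK is active.
No repressor is bound and VelK is active, so *holD* is transcribed.
So HolD is produced and active.
No repressor is bound and QilS and HolD are active, so *sovJ* is transcribed.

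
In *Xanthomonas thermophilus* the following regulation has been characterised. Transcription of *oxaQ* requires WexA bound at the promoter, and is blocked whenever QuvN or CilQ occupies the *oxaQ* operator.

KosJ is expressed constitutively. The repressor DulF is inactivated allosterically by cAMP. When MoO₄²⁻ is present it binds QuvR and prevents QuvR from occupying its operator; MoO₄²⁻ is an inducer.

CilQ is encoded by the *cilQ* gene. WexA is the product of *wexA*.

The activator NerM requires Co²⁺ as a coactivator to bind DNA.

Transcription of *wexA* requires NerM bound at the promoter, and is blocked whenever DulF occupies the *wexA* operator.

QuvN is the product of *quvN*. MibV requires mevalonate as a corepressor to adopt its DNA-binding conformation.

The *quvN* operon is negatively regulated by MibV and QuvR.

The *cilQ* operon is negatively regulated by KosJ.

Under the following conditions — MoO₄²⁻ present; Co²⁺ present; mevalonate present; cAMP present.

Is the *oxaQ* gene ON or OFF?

cAMP is present, so DulF is inactive.
Co²⁺ is present, so NerM is active.
No repressor is bound and NerM is active, so *wexA* is transcribed.
So WexA is produced and active.
Mevalonate is present, so MibV is active.
MoO₄²⁻ is present, so QuvR is inactive.
With repressor MibV bound, *quvN* is not transcribed.
So QuvN is not produced.
KosJ is produced constitutively and is active.
With repressor KosJ bound, *cilQ* is not transcribed.
So CilQ is not produced.
No repressor is bound and WexA is active, so *oxaQ* is transcribed.

ON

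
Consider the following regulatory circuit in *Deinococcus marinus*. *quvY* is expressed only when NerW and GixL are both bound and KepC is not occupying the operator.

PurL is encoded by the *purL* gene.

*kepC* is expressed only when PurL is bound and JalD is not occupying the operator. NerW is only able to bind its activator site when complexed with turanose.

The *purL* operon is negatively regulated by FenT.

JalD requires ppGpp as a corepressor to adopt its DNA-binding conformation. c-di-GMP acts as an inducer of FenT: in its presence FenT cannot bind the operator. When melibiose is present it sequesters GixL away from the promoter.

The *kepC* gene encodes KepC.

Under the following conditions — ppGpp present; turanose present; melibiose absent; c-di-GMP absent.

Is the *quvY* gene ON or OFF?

c-di-GMP is absent, so FenT is active.
With repressor FenT bound, *purL* is not transcribed.
So PurL is not produced.
ppGpp is present, so JalD is active.
With repressor JalD bound, *kepC* is not transcribed.
So KepC is not produced.
Turanose is present, so NerW is active.
Melibiose is absent, so GixL is active.
No repressor is bound and NerW and GixL are active, so *quvY* is transcribed.

ON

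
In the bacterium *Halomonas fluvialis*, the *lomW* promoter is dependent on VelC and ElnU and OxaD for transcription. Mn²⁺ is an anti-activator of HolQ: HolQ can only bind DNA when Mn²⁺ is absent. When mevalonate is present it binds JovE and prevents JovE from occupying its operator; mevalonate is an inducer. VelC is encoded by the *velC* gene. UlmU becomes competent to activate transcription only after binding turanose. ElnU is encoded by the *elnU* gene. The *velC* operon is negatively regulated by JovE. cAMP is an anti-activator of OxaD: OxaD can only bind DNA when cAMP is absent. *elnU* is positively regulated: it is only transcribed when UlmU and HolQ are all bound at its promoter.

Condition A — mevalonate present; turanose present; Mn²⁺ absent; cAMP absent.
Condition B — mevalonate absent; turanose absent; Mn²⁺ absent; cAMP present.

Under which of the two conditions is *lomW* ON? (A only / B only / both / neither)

A only

Condition A:
Mevalonate is present, so JovE is inactive.
With no repressor bound, *velC* is transcribed.
So VelC is produced and active.
Turanose is present, so UlmU is active.
Mn²⁺ is absent, so HolQ is active.
No repressor is bound and UlmU and HolQ are active, so *elnU* is transcribed.
So ElnU is produced and active.
cAMP is absent, so OxaD is active.
No repressor is bound and VelC and ElnU and OxaD are active, so *lomW* is transcribed.
→ *lomW* is ON in A.
Condition B:
Mevalonate is absent, so JovE is active.
With repressor JovE bound, *velC* is not transcribed.
So VelC is not produced.
Turanose is absent, so UlmU is inactive.
Mn²⁺ is absent, so HolQ is active.
Required activator UlmU is absent, so *elnU* is not transcribed.
So ElnU is not produced.
cAMP is present, so OxaD is inactive.
Required activator VelC is absent, so *lomW* is not transcribed.
→ *lomW* is OFF in B.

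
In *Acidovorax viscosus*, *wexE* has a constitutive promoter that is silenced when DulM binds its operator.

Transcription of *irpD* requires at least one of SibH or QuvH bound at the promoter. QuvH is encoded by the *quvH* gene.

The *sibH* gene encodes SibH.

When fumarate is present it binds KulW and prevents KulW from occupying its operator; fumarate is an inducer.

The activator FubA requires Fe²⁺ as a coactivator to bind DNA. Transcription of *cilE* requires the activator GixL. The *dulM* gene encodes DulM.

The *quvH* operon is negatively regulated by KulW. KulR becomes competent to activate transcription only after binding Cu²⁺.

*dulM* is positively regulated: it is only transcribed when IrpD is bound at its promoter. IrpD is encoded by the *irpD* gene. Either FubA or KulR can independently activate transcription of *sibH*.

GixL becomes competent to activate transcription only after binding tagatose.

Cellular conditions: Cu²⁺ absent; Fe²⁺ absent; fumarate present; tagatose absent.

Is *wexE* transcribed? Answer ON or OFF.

Fe²⁺ is absent, so FubA is inactive.
Cu²⁺ is absent, so KulR is inactive.
No activator is available at the *sibH* promoter, so *sibH* is not transcribed.
So SibH is not produced.
Fumarate is present, so KulW is inactive.
With no repressor bound, *quvH* is transcribed.
So QuvH is produced and active.
Activator QuvH is present, so *irpD* is transcribed.
So IrpD is produced and active.
No repressor is bound and IrpD is active, so *dulM* is transcribed.
So DulM is produced and active.
With repressor DulM bound, *wexE* is not transcribed.

OFF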